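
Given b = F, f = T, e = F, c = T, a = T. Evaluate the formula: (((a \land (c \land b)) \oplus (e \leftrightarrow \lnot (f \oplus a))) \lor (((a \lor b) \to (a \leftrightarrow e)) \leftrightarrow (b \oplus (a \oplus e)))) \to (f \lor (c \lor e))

c \land b = T \land F = F
a \land (c \land b) = T \land F = F
f \oplus a = T \oplus T = F
\lnot (f \oplus a) = \lnot F = T
e \leftrightarrow \lnot (f \oplus a) = F \leftrightarrow T = F
(a \land (c \land b)) \oplus (e \leftrightarrow \lnot (f \oplus a)) = F \oplus F = F
a \lor b = T \lor F = T
a \leftrightarrow e = T \leftrightarrow F = F
(a \lor b) \to (a \leftrightarrow e) = T \to F = F
a \oplus e = T \oplus F = T
b \oplus (a \oplus e) = F \oplus T = T
((a \lor b) \to (a \leftrightarrow e)) \leftrightarrow (b \oplus (a \oplus e)) = F \leftrightarrow T = F
((a \land (c \land b)) \oplus (e \leftrightarrow \lnot (f \oplus a))) \lor (((a \lor b) \to (a \leftrightarrow e)) \leftrightarrow (b \oplus (a \oplus e))) = F \lor F = F
c \lor e = T \lor F = T
f \lor (c \lor e) = T \lor T = T
(((a \land (c \land b)) \oplus (e \leftrightarrow \lnot (f \oplus a))) \lor (((a \lor b) \to (a \leftrightarrow e)) \leftrightarrow (b \oplus (a \oplus e)))) \to (f \lor (c \lor e)) = F \to T = T

T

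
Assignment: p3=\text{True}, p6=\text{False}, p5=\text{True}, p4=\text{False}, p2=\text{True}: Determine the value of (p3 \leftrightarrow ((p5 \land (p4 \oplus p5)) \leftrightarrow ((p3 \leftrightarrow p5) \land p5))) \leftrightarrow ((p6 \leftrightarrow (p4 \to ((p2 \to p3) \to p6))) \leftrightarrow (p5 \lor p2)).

Substituting p3=\text{True}, p6=\text{False}, p5=\text{True}, p4=\text{False}, p2=\text{True}:
p4 \oplus p5 = \text{False} \oplus \text{True} = \text{True}
p5 \land (p4 \oplus p5) = \text{True} \land \text{True} = \text{True}
p3 \leftrightarrow p5 = \text{True} \leftrightarrow \text{True} = \text{True}
(p3 \leftrightarrow p5) \land p5 = \text{True} \land \text{True} = \text{True}
(p5 \land (p4 \oplus p5)) \leftrightarrow ((p3 \leftrightarrow p5) \land p5) = \text{True} \leftrightarrow \text{True} = \text{True}
p3 \leftrightarrow ((p5 \land (p4 \oplus p5)) \leftrightarrow ((p3 \leftrightarrow p5) \land p5)) = \text{True} \leftrightarrow \text{True} = \text{True}
p2 \to p3 = \text{True} \to \text{True} = \text{True}
(p2 \to p3) \to p6 = \text{True} \to \text{False} = \text{False}
p4 \to ((p2 \to p3) \to p6) = \text{False} \to \text{False} = \text{True}
p6 \leftrightarrow (p4 \to ((p2 \to p3) \to p6)) = \text{False} \leftrightarrow \text{True} = \text{False}
p5 \lor p2 = \text{True} \lor \text{True} = \text{True}
(p6 \leftrightarrow (p4 \to ((p2 \to p3) \to p6))) \leftrightarrow (p5 \lor p2) = \text{False} \leftrightarrow \text{True} = \text{False}
(p3 \leftrightarrow ((p5 \land (p4 \oplus p5)) \leftrightarrow ((p3 \leftrightarrow p5) \land p5))) \leftrightarrow ((p6 \leftrightarrow (p4 \to ((p2 \to p3) \to p6))) \leftrightarrow (p5 \lor p2)) = \text{True} \leftrightarrow \text{False} = \text{False}

\text{False}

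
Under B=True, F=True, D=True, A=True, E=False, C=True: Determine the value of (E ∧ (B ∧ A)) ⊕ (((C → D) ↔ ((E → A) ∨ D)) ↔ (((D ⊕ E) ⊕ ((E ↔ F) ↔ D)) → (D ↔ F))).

B ∧ A = True ∧ True = True
E ∧ (B ∧ A) = False ∧ True = False
C → D = True → True = True
E → A = False → True = True
(E → A) ∨ D = True ∨ True = True
(C → D) ↔ ((E → A) ∨ D) = True ↔ True = True
D ⊕ E = True ⊕ False = True
E ↔ F = False ↔ True = False
(E ↔ F) ↔ D = False ↔ True = False
(D ⊕ E) ⊕ ((E ↔ F) ↔ D) = True ⊕ False = True
D ↔ F = True ↔ True = True
((D ⊕ E) ⊕ ((E ↔ F) ↔ D)) → (D ↔ F) = True → True = True
((C → D) ↔ ((E → A) ∨ D)) ↔ (((D ⊕ E) ⊕ ((E ↔ F) ↔ D)) → (D ↔ F)) = True ↔ True = True
(E ∧ (B ∧ A)) ⊕ (((C → D) ↔ ((E → A) ∨ D)) ↔ (((D ⊕ E) ⊕ ((E ↔ F) ↔ D)) → (D ↔ F))) = False ⊕ True = True

True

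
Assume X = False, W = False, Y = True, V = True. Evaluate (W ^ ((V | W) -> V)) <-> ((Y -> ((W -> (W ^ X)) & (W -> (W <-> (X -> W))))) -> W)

V | W = True | False = True
(V | W) -> V = True -> True = True
W ^ ((V | W) -> V) = False ^ True = True
W ^ X = False ^ False = False
W -> (W ^ X) = False -> False = True
X -> W = False -> False = True
W <-> (X -> W) = False <-> True = False
W -> (W <-> (X -> W)) = False -> False = True
(W -> (W ^ X)) & (W -> (W <-> (X -> W))) = True & True = True
Y -> ((W -> (W ^ X)) & (W -> (W <-> (X -> W)))) = True -> True = True
(Y -> ((W -> (W ^ X)) & (W -> (W <-> (X -> W))))) -> W = True -> False = False
(W ^ ((V | W) -> V)) <-> ((Y -> ((W -> (W ^ X)) & (W -> (W <-> (X -> W))))) -> W) = True <-> False = False

False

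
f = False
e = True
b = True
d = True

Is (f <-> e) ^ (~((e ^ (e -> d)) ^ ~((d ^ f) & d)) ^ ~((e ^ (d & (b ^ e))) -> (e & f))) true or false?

f <-> e = False <-> True = False
e -> d = True -> True = True
e ^ (e -> d) = True ^ True = False
d ^ f = True ^ False = True
(d ^ f) & d = True & True = True
~((d ^ f) & d) = ~True = False
(e ^ (e -> d)) ^ ~((d ^ f) & d) = False ^ False = False
~((e ^ (e -> d)) ^ ~((d ^ f) & d)) = ~False = True
b ^ e = True ^ True = False
d & (b ^ e) = True & False = False
e ^ (d & (b ^ e)) = True ^ False = True
e & f = True & False = False
(e ^ (d & (b ^ e))) -> (e & f) = True -> False = False
~((e ^ (d & (b ^ e))) -> (e & f)) = ~False = True
~((e ^ (e -> d)) ^ ~((d ^ f) & d)) ^ ~((e ^ (d & (b ^ e))) -> (e & f)) = True ^ True = False
(f <-> e) ^ (~((e ^ (e -> d)) ^ ~((d ^ f) & d)) ^ ~((e ^ (d & (b ^ e))) -> (e & f))) = False ^ False = False

False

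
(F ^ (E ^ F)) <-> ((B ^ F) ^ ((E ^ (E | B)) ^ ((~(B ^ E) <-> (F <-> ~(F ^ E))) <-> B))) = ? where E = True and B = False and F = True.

E ^ F = True ^ True = False
F ^ (E ^ F) = True ^ False = True
B ^ F = False ^ True = True
E | B = True | False = True
E ^ (E | B) = True ^ True = False
B ^ E = False ^ True = True
~(B ^ E) = ~True = False
F ^ E = True ^ True = False
~(F ^ E) = ~False = True
F <-> ~(F ^ E) = True <-> True = True
~(B ^ E) <-> (F <-> ~(F ^ E)) = False <-> True = False
(~(B ^ E) <-> (F <-> ~(F ^ E))) <-> B = False <-> False = True
(E ^ (E | B)) ^ ((~(B ^ E) <-> (F <-> ~(F ^ E))) <-> B) = False ^ True = True
(B ^ F) ^ ((E ^ (E | B)) ^ ((~(B ^ E) <-> (F <-> ~(F ^ E))) <-> B)) = True ^ True = False
(F ^ (E ^ F)) <-> ((B ^ F) ^ ((E ^ (E | B)) ^ ((~(B ^ E) <-> (F <-> ~(F ^ E))) <-> B))) = True <-> False = False

False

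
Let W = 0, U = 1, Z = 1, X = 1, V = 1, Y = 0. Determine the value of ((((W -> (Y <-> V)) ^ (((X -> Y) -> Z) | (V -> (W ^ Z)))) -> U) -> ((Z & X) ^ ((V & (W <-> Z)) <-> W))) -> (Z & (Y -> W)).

Substituting W=0, U=1, Z=1, X=1, V=1, Y=0:
Y <-> V = 0 <-> 1 = 0
W -> (Y <-> V) = 0 -> 0 = 1
X -> Y = 1 -> 0 = 0
(X -> Y) -> Z = 0 -> 1 = 1
W ^ Z = 0 ^ 1 = 1
V -> (W ^ Z) = 1 -> 1 = 1
((X -> Y) -> Z) | (V -> (W ^ Z)) = 1 | 1 = 1
(W -> (Y <-> V)) ^ (((X -> Y) -> Z) | (V -> (W ^ Z))) = 1 ^ 1 = 0
((W -> (Y <-> V)) ^ (((X -> Y) -> Z) | (V -> (W ^ Z)))) -> U = 0 -> 1 = 1
Z & X = 1 & 1 = 1
W <-> Z = 0 <-> 1 = 0
V & (W <-> Z) = 1 & 0 = 0
(V & (W <-> Z)) <-> W = 0 <-> 0 = 1
(Z & X) ^ ((V & (W <-> Z)) <-> W) = 1 ^ 1 = 0
(((W -> (Y <-> V)) ^ (((X -> Y) -> Z) | (V -> (W ^ Z)))) -> U) -> ((Z & X) ^ ((V & (W <-> Z)) <-> W)) = 1 -> 0 = 0
Y -> W = 0 -> 0 = 1
Z & (Y -> W) = 1 & 1 = 1
((((W -> (Y <-> V)) ^ (((X -> Y) -> Z) | (V -> (W ^ Z)))) -> U) -> ((Z & X) ^ ((V & (W <-> Z)) <-> W))) -> (Z & (Y -> W)) = 0 -> 1 = 1

1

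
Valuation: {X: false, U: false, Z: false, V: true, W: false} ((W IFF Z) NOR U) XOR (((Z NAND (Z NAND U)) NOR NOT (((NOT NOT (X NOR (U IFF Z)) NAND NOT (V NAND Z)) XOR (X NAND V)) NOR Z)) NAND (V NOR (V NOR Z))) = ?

true

Substituting X=false, U=false, Z=false, V=true, W=false:
W IFF Z = false IFF false = true
(W IFF Z) NOR U = true NOR false = false
Z NAND U = false NAND false = true
Z NAND (Z NAND U) = false NAND true = true
U IFF Z = false IFF false = true
X NOR (U IFF Z) = false NOR true = false
NOT (X NOR (U IFF Z)) = NOT false = true
NOT NOT (X NOR (U IFF Z)) = NOT true = false
V NAND Z = true NAND false = true
NOT (V NAND Z) = NOT true = false
NOT NOT (X NOR (U IFF Z)) NAND NOT (V NAND Z) = false NAND false = true
X NAND V = false NAND true = true
(NOT NOT (X NOR (U IFF Z)) NAND NOT (V NAND Z)) XOR (X NAND V) = true XOR true = false
((NOT NOT (X NOR (U IFF Z)) NAND NOT (V NAND Z)) XOR (X NAND V)) NOR Z = false NOR false = true
NOT (((NOT NOT (X NOR (U IFF Z)) NAND NOT (V NAND Z)) XOR (X NAND V)) NOR Z) = NOT true = false
(Z NAND (Z NAND U)) NOR NOT (((NOT NOT (X NOR (U IFF Z)) NAND NOT (V NAND Z)) XOR (X NAND V)) NOR Z) = true NOR false = false
V NOR Z = true NOR false = false
V NOR (V NOR Z) = true NOR false = false
((Z NAND (Z NAND U)) NOR NOT (((NOT NOT (X NOR (U IFF Z)) NAND NOT (V NAND Z)) XOR (X NAND V)) NOR Z)) NAND (V NOR (V NOR Z)) = false NAND false = true
((W IFF Z) NOR U) XOR (((Z NAND (Z NAND U)) NOR NOT (((NOT NOT (X NOR (U IFF Z)) NAND NOT (V NAND Z)) XOR (X NAND V)) NOR Z)) NAND (V NOR (V NOR Z))) = false XOR true = true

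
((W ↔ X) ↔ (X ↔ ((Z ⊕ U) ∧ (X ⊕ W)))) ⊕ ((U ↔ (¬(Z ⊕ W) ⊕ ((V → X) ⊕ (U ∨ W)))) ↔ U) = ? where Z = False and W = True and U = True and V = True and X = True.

W ↔ X = True ↔ True = True
Z ⊕ U = False ⊕ True = True
X ⊕ W = True ⊕ True = False
(Z ⊕ U) ∧ (X ⊕ W) = True ∧ False = False
X ↔ ((Z ⊕ U) ∧ (X ⊕ W)) = True ↔ False = False
(W ↔ X) ↔ (X ↔ ((Z ⊕ U) ∧ (X ⊕ W))) = True ↔ False = False
Z ⊕ W = False ⊕ True = True
¬(Z ⊕ W) = ¬True = False
V → X = True → True = True
U ∨ W = True ∨ True = True
(V → X) ⊕ (U ∨ W) = True ⊕ True = False
¬(Z ⊕ W) ⊕ ((V → X) ⊕ (U ∨ W)) = False ⊕ False = False
U ↔ (¬(Z ⊕ W) ⊕ ((V → X) ⊕ (U ∨ W))) = True ↔ False = False
(U ↔ (¬(Z ⊕ W) ⊕ ((V → X) ⊕ (U ∨ W)))) ↔ U = False ↔ True = False
((W ↔ X) ↔ (X ↔ ((Z ⊕ U) ∧ (X ⊕ W)))) ⊕ ((U ↔ (¬(Z ⊕ W) ⊕ ((V → X) ⊕ (U ∨ W)))) ↔ U) = False ⊕ False = False

False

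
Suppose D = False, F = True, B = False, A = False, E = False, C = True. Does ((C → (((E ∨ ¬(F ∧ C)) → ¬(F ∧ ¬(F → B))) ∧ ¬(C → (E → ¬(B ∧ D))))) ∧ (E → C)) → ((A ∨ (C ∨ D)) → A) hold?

F ∧ C = True ∧ True = True
¬(F ∧ C) = ¬True = False
E ∨ ¬(F ∧ C) = False ∨ False = False
F → B = True → False = False
¬(F → B) = ¬False = True
F ∧ ¬(F → B) = True ∧ True = True
¬(F ∧ ¬(F → B)) = ¬True = False
(E ∨ ¬(F ∧ C)) → ¬(F ∧ ¬(F → B)) = False → False = True
B ∧ D = False ∧ False = False
¬(B ∧ D) = ¬False = True
E → ¬(B ∧ D) = False → True = True
C → (E → ¬(B ∧ D)) = True → True = True
¬(C → (E → ¬(B ∧ D))) = ¬True = False
((E ∨ ¬(F ∧ C)) → ¬(F ∧ ¬(F → B))) ∧ ¬(C → (E → ¬(B ∧ D))) = True ∧ False = False
C → (((E ∨ ¬(F ∧ C)) → ¬(F ∧ ¬(F → B))) ∧ ¬(C → (E → ¬(B ∧ D)))) = True → False = False
E → C = False → True = True
(C → (((E ∨ ¬(F ∧ C)) → ¬(F ∧ ¬(F → B))) ∧ ¬(C → (E → ¬(B ∧ D))))) ∧ (E → C) = False ∧ True = False
C ∨ D = True ∨ False = True
A ∨ (C ∨ D) = False ∨ True = True
(A ∨ (C ∨ D)) → A = True → False = False
((C → (((E ∨ ¬(F ∧ C)) → ¬(F ∧ ¬(F → B))) ∧ ¬(C → (E → ¬(B ∧ D))))) ∧ (E → C)) → ((A ∨ (C ∨ D)) → A) = False → False = True

True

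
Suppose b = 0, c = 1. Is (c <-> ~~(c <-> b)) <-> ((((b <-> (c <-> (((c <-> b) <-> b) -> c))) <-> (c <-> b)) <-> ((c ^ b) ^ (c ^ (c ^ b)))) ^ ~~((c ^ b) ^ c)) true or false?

0

c <-> b = 1 <-> 0 = 0
~(c <-> b) = ~0 = 1
~~(c <-> b) = ~1 = 0
c <-> ~~(c <-> b) = 1 <-> 0 = 0
c <-> b = 1 <-> 0 = 0
(c <-> b) <-> b = 0 <-> 0 = 1
((c <-> b) <-> b) -> c = 1 -> 1 = 1
c <-> (((c <-> b) <-> b) -> c) = 1 <-> 1 = 1
b <-> (c <-> (((c <-> b) <-> b) -> c)) = 0 <-> 1 = 0
c <-> b = 1 <-> 0 = 0
(b <-> (c <-> (((c <-> b) <-> b) -> c))) <-> (c <-> b) = 0 <-> 0 = 1
c ^ b = 1 ^ 0 = 1
c ^ b = 1 ^ 0 = 1
c ^ (c ^ b) = 1 ^ 1 = 0
(c ^ b) ^ (c ^ (c ^ b)) = 1 ^ 0 = 1
((b <-> (c <-> (((c <-> b) <-> b) -> c))) <-> (c <-> b)) <-> ((c ^ b) ^ (c ^ (c ^ b))) = 1 <-> 1 = 1
c ^ b = 1 ^ 0 = 1
(c ^ b) ^ c = 1 ^ 1 = 0
~((c ^ b) ^ c) = ~0 = 1
~~((c ^ b) ^ c) = ~1 = 0
(((b <-> (c <-> (((c <-> b) <-> b) -> c))) <-> (c <-> b)) <-> ((c ^ b) ^ (c ^ (c ^ b)))) ^ ~~((c ^ b) ^ c) = 1 ^ 0 = 1
(c <-> ~~(c <-> b)) <-> ((((b <-> (c <-> (((c <-> b) <-> b) -> c))) <-> (c <-> b)) <-> ((c ^ b) ^ (c ^ (c ^ b)))) ^ ~~((c ^ b) ^ c)) = 0 <-> 1 = 0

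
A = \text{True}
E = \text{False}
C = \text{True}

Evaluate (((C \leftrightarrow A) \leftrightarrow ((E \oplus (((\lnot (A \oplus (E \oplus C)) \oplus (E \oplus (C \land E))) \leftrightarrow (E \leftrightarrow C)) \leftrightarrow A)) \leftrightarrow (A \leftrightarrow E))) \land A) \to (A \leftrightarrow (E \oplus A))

C \leftrightarrow A = \text{True} \leftrightarrow \text{True} = \text{True}
E \oplus C = \text{False} \oplus \text{True} = \text{True}
A \oplus (E \oplus C) = \text{True} \oplus \text{True} = \text{False}
\lnot (A \oplus (E \oplus C)) = \lnot \text{False} = \text{True}
C \land E = \text{True} \land \text{False} = \text{False}
E \oplus (C \land E) = \text{False} \oplus \text{False} = \text{False}
\lnot (A \oplus (E \oplus C)) \oplus (E \oplus (C \land E)) = \text{True} \oplus \text{False} = \text{True}
E \leftrightarrow C = \text{False} \leftrightarrow \text{True} = \text{False}
(\lnot (A \oplus (E \oplus C)) \oplus (E \oplus (C \land E))) \leftrightarrow (E \leftrightarrow C) = \text{True} \leftrightarrow \text{False} = \text{False}
((\lnot (A \oplus (E \oplus C)) \oplus (E \oplus (C \land E))) \leftrightarrow (E \leftrightarrow C)) \leftrightarrow A = \text{False} \leftrightarrow \text{True} = \text{False}
E \oplus (((\lnot (A \oplus (E \oplus C)) \oplus (E \oplus (C \land E))) \leftrightarrow (E \leftrightarrow C)) \leftrightarrow A) = \text{False} \oplus \text{False} = \text{False}
A \leftrightarrow E = \text{True} \leftrightarrow \text{False} = \text{False}
(E \oplus (((\lnot (A \oplus (E \oplus C)) \oplus (E \oplus (C \land E))) \leftrightarrow (E \leftrightarrow C)) \leftrightarrow A)) \leftrightarrow (A \leftrightarrow E) = \text{False} \leftrightarrow \text{False} = \text{True}
(C \leftrightarrow A) \leftrightarrow ((E \oplus (((\lnot (A \oplus (E \oplus C)) \oplus (E \oplus (C \land E))) \leftrightarrow (E \leftrightarrow C)) \leftrightarrow A)) \leftrightarrow (A \leftrightarrow E)) = \text{True} \leftrightarrow \text{True} = \text{True}
((C \leftrightarrow A) \leftrightarrow ((E \oplus (((\lnot (A \oplus (E \oplus C)) \oplus (E \oplus (C \land E))) \leftrightarrow (E \leftrightarrow C)) \leftrightarrow A)) \leftrightarrow (A \leftrightarrow E))) \land A = \text{True} \land \text{True} = \text{True}
E \oplus A = \text{False} \oplus \text{True} = \text{True}
A \leftrightarrow (E \oplus A) = \text{True} \leftrightarrow \text{True} = \text{True}
(((C \leftrightarrow A) \leftrightarrow ((E \oplus (((\lnot (A \oplus (E \oplus C)) \oplus (E \oplus (C \land E))) \leftrightarrow (E \leftrightarrow C)) \leftrightarrow A)) \leftrightarrow (A \leftrightarrow E))) \land A) \to (A \leftrightarrow (E \oplus A)) = \text{True} \to \text{True} = \text{True}

\text{True}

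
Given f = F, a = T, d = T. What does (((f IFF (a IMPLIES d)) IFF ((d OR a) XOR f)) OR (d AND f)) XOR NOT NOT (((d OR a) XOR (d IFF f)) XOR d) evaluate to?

F

Substituting f=F, a=T, d=T:
a IMPLIES d = T IMPLIES T = T
f IFF (a IMPLIES d) = F IFF T = F
d OR a = T OR T = T
(d OR a) XOR f = T XOR F = T
(f IFF (a IMPLIES d)) IFF ((d OR a) XOR f) = F IFF T = F
d AND f = T AND F = F
((f IFF (a IMPLIES d)) IFF ((d OR a) XOR f)) OR (d AND f) = F OR F = F
d OR a = T OR T = T
d IFF f = T IFF F = F
(d OR a) XOR (d IFF f) = T XOR F = T
((d OR a) XOR (d IFF f)) XOR d = T XOR T = F
NOT (((d OR a) XOR (d IFF f)) XOR d) = NOT F = T
NOT NOT (((d OR a) XOR (d IFF f)) XOR d) = NOT T = F
(((f IFF (a IMPLIES d)) IFF ((d OR a) XOR f)) OR (d AND f)) XOR NOT NOT (((d OR a) XOR (d IFF f)) XOR d) = F XOR F = F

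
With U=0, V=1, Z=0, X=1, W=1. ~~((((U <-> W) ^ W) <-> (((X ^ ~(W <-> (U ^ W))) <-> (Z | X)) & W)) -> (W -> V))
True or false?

U <-> W = 0 <-> 1 = 0
(U <-> W) ^ W = 0 ^ 1 = 1
U ^ W = 0 ^ 1 = 1
W <-> (U ^ W) = 1 <-> 1 = 1
~(W <-> (U ^ W)) = ~1 = 0
X ^ ~(W <-> (U ^ W)) = 1 ^ 0 = 1
Z | X = 0 | 1 = 1
(X ^ ~(W <-> (U ^ W))) <-> (Z | X) = 1 <-> 1 = 1
((X ^ ~(W <-> (U ^ W))) <-> (Z | X)) & W = 1 & 1 = 1
((U <-> W) ^ W) <-> (((X ^ ~(W <-> (U ^ W))) <-> (Z | X)) & W) = 1 <-> 1 = 1
W -> V = 1 -> 1 = 1
(((U <-> W) ^ W) <-> (((X ^ ~(W <-> (U ^ W))) <-> (Z | X)) & W)) -> (W -> V) = 1 -> 1 = 1
~((((U <-> W) ^ W) <-> (((X ^ ~(W <-> (U ^ W))) <-> (Z | X)) & W)) -> (W -> V)) = ~1 = 0
~~((((U <-> W) ^ W) <-> (((X ^ ~(W <-> (U ^ W))) <-> (Z | X)) & W)) -> (W -> V)) = ~0 = 1

1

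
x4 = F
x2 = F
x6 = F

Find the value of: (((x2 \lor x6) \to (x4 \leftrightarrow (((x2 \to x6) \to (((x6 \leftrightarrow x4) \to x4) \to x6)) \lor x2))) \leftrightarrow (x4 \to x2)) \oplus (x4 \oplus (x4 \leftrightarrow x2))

F

x2 \lor x6 = F \lor F = F
x2 \to x6 = F \to F = T
x6 \leftrightarrow x4 = F \leftrightarrow F = T
(x6 \leftrightarrow x4) \to x4 = T \to F = F
((x6 \leftrightarrow x4) \to x4) \to x6 = F \to F = T
(x2 \to x6) \to (((x6 \leftrightarrow x4) \to x4) \to x6) = T \to T = T
((x2 \to x6) \to (((x6 \leftrightarrow x4) \to x4) \to x6)) \lor x2 = T \lor F = T
x4 \leftrightarrow (((x2 \to x6) \to (((x6 \leftrightarrow x4) \to x4) \to x6)) \lor x2) = F \leftrightarrow T = F
(x2 \lor x6) \to (x4 \leftrightarrow (((x2 \to x6) \to (((x6 \leftrightarrow x4) \to x4) \to x6)) \lor x2)) = F \to F = T
x4 \to x2 = F \to F = T
((x2 \lor x6) \to (x4 \leftrightarrow (((x2 \to x6) \to (((x6 \leftrightarrow x4) \to x4) \to x6)) \lor x2))) \leftrightarrow (x4 \to x2) = T \leftrightarrow T = T
x4 \leftrightarrow x2 = F \leftrightarrow F = T
x4 \oplus (x4 \leftrightarrow x2) = F \oplus T = T
(((x2 \lor x6) \to (x4 \leftrightarrow (((x2 \to x6) \to (((x6 \leftrightarrow x4) \to x4) \to x6)) \lor x2))) \leftrightarrow (x4 \to x2)) \oplus (x4 \oplus (x4 \leftrightarrow x2)) = T \oplus T = F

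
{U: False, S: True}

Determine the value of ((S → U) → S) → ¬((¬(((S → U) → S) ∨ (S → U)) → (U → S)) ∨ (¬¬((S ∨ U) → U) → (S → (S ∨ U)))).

False

Substituting U=False, S=True:
S → U = True → False = False
(S → U) → S = False → True = True
S → U = True → False = False
(S → U) → S = False → True = True
S → U = True → False = False
((S → U) → S) ∨ (S → U) = True ∨ False = True
¬(((S → U) → S) ∨ (S → U)) = ¬True = False
U → S = False → True = True
¬(((S → U) → S) ∨ (S → U)) → (U → S) = False → True = True
S ∨ U = True ∨ False = True
(S ∨ U) → U = True → False = False
¬((S ∨ U) → U) = ¬False = True
¬¬((S ∨ U) → U) = ¬True = False
S ∨ U = True ∨ False = True
S → (S ∨ U) = True → True = True
¬¬((S ∨ U) → U) → (S → (S ∨ U)) = False → True = True
(¬(((S → U) → S) ∨ (S → U)) → (U → S)) ∨ (¬¬((S ∨ U) → U) → (S → (S ∨ U))) = True ∨ True = True
¬((¬(((S → U) → S) ∨ (S → U)) → (U → S)) ∨ (¬¬((S ∨ U) → U) → (S → (S ∨ U)))) = ¬True = False
((S → U) → S) → ¬((¬(((S → U) → S) ∨ (S → U)) → (U → S)) ∨ (¬¬((S ∨ U) → U) → (S → (S ∨ U)))) = True → False = False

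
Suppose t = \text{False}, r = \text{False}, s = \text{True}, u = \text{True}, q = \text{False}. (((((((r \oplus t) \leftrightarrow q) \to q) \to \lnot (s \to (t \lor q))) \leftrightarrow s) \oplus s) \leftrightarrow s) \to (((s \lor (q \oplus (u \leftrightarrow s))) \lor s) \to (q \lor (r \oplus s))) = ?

r \oplus t = \text{False} \oplus \text{False} = \text{False}
(r \oplus t) \leftrightarrow q = \text{False} \leftrightarrow \text{False} = \text{True}
((r \oplus t) \leftrightarrow q) \to q = \text{True} \to \text{False} = \text{False}
t \lor q = \text{False} \lor \text{False} = \text{False}
s \to (t \lor q) = \text{True} \to \text{False} = \text{False}
\lnot (s \to (t \lor q)) = \lnot \text{False} = \text{True}
(((r \oplus t) \leftrightarrow q) \to q) \to \lnot (s \to (t \lor q)) = \text{False} \to \text{True} = \text{True}
((((r \oplus t) \leftrightarrow q) \to q) \to \lnot (s \to (t \lor q))) \leftrightarrow s = \text{True} \leftrightarrow \text{True} = \text{True}
(((((r \oplus t) \leftrightarrow q) \to q) \to \lnot (s \to (t \lor q))) \leftrightarrow s) \oplus s = \text{True} \oplus \text{True} = \text{False}
((((((r \oplus t) \leftrightarrow q) \to q) \to \lnot (s \to (t \lor q))) \leftrightarrow s) \oplus s) \leftrightarrow s = \text{False} \leftrightarrow \text{True} = \text{False}
u \leftrightarrow s = \text{True} \leftrightarrow \text{True} = \text{True}
q \oplus (u \leftrightarrow s) = \text{False} \oplus \text{True} = \text{True}
s \lor (q \oplus (u \leftrightarrow s)) = \text{True} \lor \text{True} = \text{True}
(s \lor (q \oplus (u \leftrightarrow s))) \lor s = \text{True} \lor \text{True} = \text{True}
r \oplus s = \text{False} \oplus \text{True} = \text{True}
q \lor (r \oplus s) = \text{False} \lor \text{True} = \text{True}
((s \lor (q \oplus (u \leftrightarrow s))) \lor s) \to (q \lor (r \oplus s)) = \text{True} \to \text{True} = \text{True}
(((((((r \oplus t) \leftrightarrow q) \to q) \to \lnot (s \to (t \lor q))) \leftrightarrow s) \oplus s) \leftrightarrow s) \to (((s \lor (q \oplus (u \leftrightarrow s))) \lor s) \to (q \lor (r \oplus s))) = \text{False} \to \text{True} = \text{True}

\text{True}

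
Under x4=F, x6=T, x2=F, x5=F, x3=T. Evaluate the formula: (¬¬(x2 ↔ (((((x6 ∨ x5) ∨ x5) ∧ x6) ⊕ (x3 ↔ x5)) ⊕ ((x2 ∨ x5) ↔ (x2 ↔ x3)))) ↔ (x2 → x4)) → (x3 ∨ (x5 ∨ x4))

T

x6 ∨ x5 = T ∨ F = T
(x6 ∨ x5) ∨ x5 = T ∨ F = T
((x6 ∨ x5) ∨ x5) ∧ x6 = T ∧ T = T
x3 ↔ x5 = T ↔ F = F
(((x6 ∨ x5) ∨ x5) ∧ x6) ⊕ (x3 ↔ x5) = T ⊕ F = T
x2 ∨ x5 = F ∨ F = F
x2 ↔ x3 = F ↔ T = F
(x2 ∨ x5) ↔ (x2 ↔ x3) = F ↔ F = T
((((x6 ∨ x5) ∨ x5) ∧ x6) ⊕ (x3 ↔ x5)) ⊕ ((x2 ∨ x5) ↔ (x2 ↔ x3)) = T ⊕ T = F
x2 ↔ (((((x6 ∨ x5) ∨ x5) ∧ x6) ⊕ (x3 ↔ x5)) ⊕ ((x2 ∨ x5) ↔ (x2 ↔ x3))) = F ↔ F = T
¬(x2 ↔ (((((x6 ∨ x5) ∨ x5) ∧ x6) ⊕ (x3 ↔ x5)) ⊕ ((x2 ∨ x5) ↔ (x2 ↔ x3)))) = ¬T = F
¬¬(x2 ↔ (((((x6 ∨ x5) ∨ x5) ∧ x6) ⊕ (x3 ↔ x5)) ⊕ ((x2 ∨ x5) ↔ (x2 ↔ x3)))) = ¬F = T
x2 → x4 = F → F = T
¬¬(x2 ↔ (((((x6 ∨ x5) ∨ x5) ∧ x6) ⊕ (x3 ↔ x5)) ⊕ ((x2 ∨ x5) ↔ (x2 ↔ x3)))) ↔ (x2 → x4) = T ↔ T = T
x5 ∨ x4 = F ∨ F = F
x3 ∨ (x5 ∨ x4) = T ∨ F = T
(¬¬(x2 ↔ (((((x6 ∨ x5) ∨ x5) ∧ x6) ⊕ (x3 ↔ x5)) ⊕ ((x2 ∨ x5) ↔ (x2 ↔ x3)))) ↔ (x2 → x4)) → (x3 ∨ (x5 ∨ x4)) = T → T = T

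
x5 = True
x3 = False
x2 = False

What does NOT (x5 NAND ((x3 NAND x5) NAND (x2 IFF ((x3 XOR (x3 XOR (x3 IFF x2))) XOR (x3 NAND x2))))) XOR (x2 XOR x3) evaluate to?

x3 NAND x5 = False NAND True = True
x3 IFF x2 = False IFF False = True
x3 XOR (x3 IFF x2) = False XOR True = True
x3 XOR (x3 XOR (x3 IFF x2)) = False XOR True = True
x3 NAND x2 = False NAND False = True
(x3 XOR (x3 XOR (x3 IFF x2))) XOR (x3 NAND x2) = True XOR True = False
x2 IFF ((x3 XOR (x3 XOR (x3 IFF x2))) XOR (x3 NAND x2)) = False IFF False = True
(x3 NAND x5) NAND (x2 IFF ((x3 XOR (x3 XOR (x3 IFF x2))) XOR (x3 NAND x2))) = True NAND True = False
x5 NAND ((x3 NAND x5) NAND (x2 IFF ((x3 XOR (x3 XOR (x3 IFF x2))) XOR (x3 NAND x2)))) = True NAND False = True
NOT (x5 NAND ((x3 NAND x5) NAND (x2 IFF ((x3 XOR (x3 XOR (x3 IFF x2))) XOR (x3 NAND x2))))) = NOT True = False
x2 XOR x3 = False XOR False = False
NOT (x5 NAND ((x3 NAND x5) NAND (x2 IFF ((x3 XOR (x3 XOR (x3 IFF x2))) XOR (x3 NAND x2))))) XOR (x2 XOR x3) = False XOR False = False

False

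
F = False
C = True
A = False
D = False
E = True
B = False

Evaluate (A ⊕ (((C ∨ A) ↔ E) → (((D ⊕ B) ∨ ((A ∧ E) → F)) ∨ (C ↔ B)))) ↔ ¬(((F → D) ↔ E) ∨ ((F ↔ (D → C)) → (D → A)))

C ∨ A = True ∨ False = True
(C ∨ A) ↔ E = True ↔ True = True
D ⊕ B = False ⊕ False = False
A ∧ E = False ∧ True = False
(A ∧ E) → F = False → False = True
(D ⊕ B) ∨ ((A ∧ E) → F) = False ∨ True = True
C ↔ B = True ↔ False = False
((D ⊕ B) ∨ ((A ∧ E) → F)) ∨ (C ↔ B) = True ∨ False = True
((C ∨ A) ↔ E) → (((D ⊕ B) ∨ ((A ∧ E) → F)) ∨ (C ↔ B)) = True → True = True
A ⊕ (((C ∨ A) ↔ E) → (((D ⊕ B) ∨ ((A ∧ E) → F)) ∨ (C ↔ B))) = False ⊕ True = True
F → D = False → False = True
(F → D) ↔ E = True ↔ True = True
D → C = False → True = True
F ↔ (D → C) = False ↔ True = False
D → A = False → False = True
(F ↔ (D → C)) → (D → A) = False → True = True
((F → D) ↔ E) ∨ ((F ↔ (D → C)) → (D → A)) = True ∨ True = True
¬(((F → D) ↔ E) ∨ ((F ↔ (D → C)) → (D → A))) = ¬True = False
(A ⊕ (((C ∨ A) ↔ E) → (((D ⊕ B) ∨ ((A ∧ E) → F)) ∨ (C ↔ B)))) ↔ ¬(((F → D) ↔ E) ∨ ((F ↔ (D → C)) → (D → A))) = True ↔ False = False

False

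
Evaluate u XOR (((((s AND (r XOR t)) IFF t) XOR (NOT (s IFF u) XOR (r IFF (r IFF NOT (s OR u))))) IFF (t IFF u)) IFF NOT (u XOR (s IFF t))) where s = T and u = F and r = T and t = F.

r XOR t = T XOR F = T
s AND (r XOR t) = T AND T = T
(s AND (r XOR t)) IFF t = T IFF F = F
s IFF u = T IFF F = F
NOT (s IFF u) = NOT F = T
s OR u = T OR F = T
NOT (s OR u) = NOT T = F
r IFF NOT (s OR u) = T IFF F = F
r IFF (r IFF NOT (s OR u)) = T IFF F = F
NOT (s IFF u) XOR (r IFF (r IFF NOT (s OR u))) = T XOR F = T
((s AND (r XOR t)) IFF t) XOR (NOT (s IFF u) XOR (r IFF (r IFF NOT (s OR u)))) = F XOR T = T
t IFF u = F IFF F = T
(((s AND (r XOR t)) IFF t) XOR (NOT (s IFF u) XOR (r IFF (r IFF NOT (s OR u))))) IFF (t IFF u) = T IFF T = T
s IFF t = T IFF F = F
u XOR (s IFF t) = F XOR F = F
NOT (u XOR (s IFF t)) = NOT F = T
((((s AND (r XOR t)) IFF t) XOR (NOT (s IFF u) XOR (r IFF (r IFF NOT (s OR u))))) IFF (t IFF u)) IFF NOT (u XOR (s IFF t)) = T IFF T = T
u XOR (((((s AND (r XOR t)) IFF t) XOR (NOT (s IFF u) XOR (r IFF (r IFF NOT (s OR u))))) IFF (t IFF u)) IFF NOT (u XOR (s IFF t))) = F XOR T = T

T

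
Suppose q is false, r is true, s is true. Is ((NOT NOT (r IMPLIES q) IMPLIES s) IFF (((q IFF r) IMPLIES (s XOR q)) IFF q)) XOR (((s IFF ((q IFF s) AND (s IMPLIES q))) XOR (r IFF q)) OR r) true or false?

true

Substituting q=false, r=true, s=true:
r IMPLIES q = true IMPLIES false = false
NOT (r IMPLIES q) = NOT false = true
NOT NOT (r IMPLIES q) = NOT true = false
NOT NOT (r IMPLIES q) IMPLIES s = false IMPLIES true = true
q IFF r = false IFF true = false
s XOR q = true XOR false = true
(q IFF r) IMPLIES (s XOR q) = false IMPLIES true = true
((q IFF r) IMPLIES (s XOR q)) IFF q = true IFF false = false
(NOT NOT (r IMPLIES q) IMPLIES s) IFF (((q IFF r) IMPLIES (s XOR q)) IFF q) = true IFF false = false
q IFF s = false IFF true = false
s IMPLIES q = true IMPLIES false = false
(q IFF s) AND (s IMPLIES q) = false AND false = false
s IFF ((q IFF s) AND (s IMPLIES q)) = true IFF false = false
r IFF q = true IFF false = false
(s IFF ((q IFF s) AND (s IMPLIES q))) XOR (r IFF q) = false XOR false = false
((s IFF ((q IFF s) AND (s IMPLIES q))) XOR (r IFF q)) OR r = false OR true = true
((NOT NOT (r IMPLIES q) IMPLIES s) IFF (((q IFF r) IMPLIES (s XOR q)) IFF q)) XOR (((s IFF ((q IFF s) AND (s IMPLIES q))) XOR (r IFF q)) OR r) = false XOR true = true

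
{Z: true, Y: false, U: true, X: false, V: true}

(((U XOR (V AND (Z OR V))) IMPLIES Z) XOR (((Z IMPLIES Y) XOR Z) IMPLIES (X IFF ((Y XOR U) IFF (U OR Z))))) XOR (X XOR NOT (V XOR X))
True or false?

true

Z OR V = true OR true = true
V AND (Z OR V) = true AND true = true
U XOR (V AND (Z OR V)) = true XOR true = false
(U XOR (V AND (Z OR V))) IMPLIES Z = false IMPLIES true = true
Z IMPLIES Y = true IMPLIES false = false
(Z IMPLIES Y) XOR Z = false XOR true = true
Y XOR U = false XOR true = true
U OR Z = true OR true = true
(Y XOR U) IFF (U OR Z) = true IFF true = true
X IFF ((Y XOR U) IFF (U OR Z)) = false IFF true = false
((Z IMPLIES Y) XOR Z) IMPLIES (X IFF ((Y XOR U) IFF (U OR Z))) = true IMPLIES false = false
((U XOR (V AND (Z OR V))) IMPLIES Z) XOR (((Z IMPLIES Y) XOR Z) IMPLIES (X IFF ((Y XOR U) IFF (U OR Z)))) = true XOR false = true
V XOR X = true XOR false = true
NOT (V XOR X) = NOT true = false
X XOR NOT (V XOR X) = false XOR false = false
(((U XOR (V AND (Z OR V))) IMPLIES Z) XOR (((Z IMPLIES Y) XOR Z) IMPLIES (X IFF ((Y XOR U) IFF (U OR Z))))) XOR (X XOR NOT (V XOR X)) = true XOR false = true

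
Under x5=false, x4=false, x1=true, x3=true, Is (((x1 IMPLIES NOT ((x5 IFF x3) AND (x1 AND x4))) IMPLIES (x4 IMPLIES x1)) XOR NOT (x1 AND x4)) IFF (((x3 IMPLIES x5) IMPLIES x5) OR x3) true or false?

false

x5 IFF x3 = false IFF true = false
x1 AND x4 = true AND false = false
(x5 IFF x3) AND (x1 AND x4) = false AND false = false
NOT ((x5 IFF x3) AND (x1 AND x4)) = NOT false = true
x1 IMPLIES NOT ((x5 IFF x3) AND (x1 AND x4)) = true IMPLIES true = true
x4 IMPLIES x1 = false IMPLIES true = true
(x1 IMPLIES NOT ((x5 IFF x3) AND (x1 AND x4))) IMPLIES (x4 IMPLIES x1) = true IMPLIES true = true
x1 AND x4 = true AND false = false
NOT (x1 AND x4) = NOT false = true
((x1 IMPLIES NOT ((x5 IFF x3) AND (x1 AND x4))) IMPLIES (x4 IMPLIES x1)) XOR NOT (x1 AND x4) = true XOR true = false
x3 IMPLIES x5 = true IMPLIES false = false
(x3 IMPLIES x5) IMPLIES x5 = false IMPLIES false = true
((x3 IMPLIES x5) IMPLIES x5) OR x3 = true OR true = true
(((x1 IMPLIES NOT ((x5 IFF x3) AND (x1 AND x4))) IMPLIES (x4 IMPLIES x1)) XOR NOT (x1 AND x4)) IFF (((x3 IMPLIES x5) IMPLIES x5) OR x3) = false IFF true = false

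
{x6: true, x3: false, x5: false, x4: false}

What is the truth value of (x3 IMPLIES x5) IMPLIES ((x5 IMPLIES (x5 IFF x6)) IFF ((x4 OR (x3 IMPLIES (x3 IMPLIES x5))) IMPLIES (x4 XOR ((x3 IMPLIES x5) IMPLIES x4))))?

Substituting x6=true, x3=false, x5=false, x4=false:
x3 IMPLIES x5 = false IMPLIES false = true
x5 IFF x6 = false IFF true = false
x5 IMPLIES (x5 IFF x6) = false IMPLIES false = true
x3 IMPLIES x5 = false IMPLIES false = true
x3 IMPLIES (x3 IMPLIES x5) = false IMPLIES true = true
x4 OR (x3 IMPLIES (x3 IMPLIES x5)) = false OR true = true
x3 IMPLIES x5 = false IMPLIES false = true
(x3 IMPLIES x5) IMPLIES x4 = true IMPLIES false = false
x4 XOR ((x3 IMPLIES x5) IMPLIES x4) = false XOR false = false
(x4 OR (x3 IMPLIES (x3 IMPLIES x5))) IMPLIES (x4 XOR ((x3 IMPLIES x5) IMPLIES x4)) = true IMPLIES false = false
(x5 IMPLIES (x5 IFF x6)) IFF ((x4 OR (x3 IMPLIES (x3 IMPLIES x5))) IMPLIES (x4 XOR ((x3 IMPLIES x5) IMPLIES x4))) = true IFF false = false
(x3 IMPLIES x5) IMPLIES ((x5 IMPLIES (x5 IFF x6)) IFF ((x4 OR (x3 IMPLIES (x3 IMPLIES x5))) IMPLIES (x4 XOR ((x3 IMPLIES x5) IMPLIES x4)))) = true IMPLIES false = false

false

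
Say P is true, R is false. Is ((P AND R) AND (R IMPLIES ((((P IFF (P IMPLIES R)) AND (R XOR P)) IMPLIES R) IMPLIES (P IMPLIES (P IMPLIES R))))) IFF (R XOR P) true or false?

F

P AND R = T AND F = F
P IMPLIES R = T IMPLIES F = F
P IFF (P IMPLIES R) = T IFF F = F
R XOR P = F XOR T = T
(P IFF (P IMPLIES R)) AND (R XOR P) = F AND T = F
((P IFF (P IMPLIES R)) AND (R XOR P)) IMPLIES R = F IMPLIES F = T
P IMPLIES R = T IMPLIES F = F
P IMPLIES (P IMPLIES R) = T IMPLIES F = F
(((P IFF (P IMPLIES R)) AND (R XOR P)) IMPLIES R) IMPLIES (P IMPLIES (P IMPLIES R)) = T IMPLIES F = F
R IMPLIES ((((P IFF (P IMPLIES R)) AND (R XOR P)) IMPLIES R) IMPLIES (P IMPLIES (P IMPLIES R))) = F IMPLIES F = T
(P AND R) AND (R IMPLIES ((((P IFF (P IMPLIES R)) AND (R XOR P)) IMPLIES R) IMPLIES (P IMPLIES (P IMPLIES R)))) = F AND T = F
R XOR P = F XOR T = T
((P AND R) AND (R IMPLIES ((((P IFF (P IMPLIES R)) AND (R XOR P)) IMPLIES R) IMPLIES (P IMPLIES (P IMPLIES R))))) IFF (R XOR P) = F IFF T = F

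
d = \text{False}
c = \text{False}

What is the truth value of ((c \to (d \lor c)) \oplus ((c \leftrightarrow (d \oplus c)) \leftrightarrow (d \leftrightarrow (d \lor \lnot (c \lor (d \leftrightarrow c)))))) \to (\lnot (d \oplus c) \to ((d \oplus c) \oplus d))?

\text{True}

Substituting d=\text{False}, c=\text{False}:
d \lor c = \text{False} \lor \text{False} = \text{False}
c \to (d \lor c) = \text{False} \to \text{False} = \text{True}
d \oplus c = \text{False} \oplus \text{False} = \text{False}
c \leftrightarrow (d \oplus c) = \text{False} \leftrightarrow \text{False} = \text{True}
d \leftrightarrow c = \text{False} \leftrightarrow \text{False} = \text{True}
c \lor (d \leftrightarrow c) = \text{False} \lor \text{True} = \text{True}
\lnot (c \lor (d \leftrightarrow c)) = \lnot \text{True} = \text{False}
d \lor \lnot (c \lor (d \leftrightarrow c)) = \text{False} \lor \text{False} = \text{False}
d \leftrightarrow (d \lor \lnot (c \lor (d \leftrightarrow c))) = \text{False} \leftrightarrow \text{False} = \text{True}
(c \leftrightarrow (d \oplus c)) \leftrightarrow (d \leftrightarrow (d \lor \lnot (c \lor (d \leftrightarrow c)))) = \text{True} \leftrightarrow \text{True} = \text{True}
(c \to (d \lor c)) \oplus ((c \leftrightarrow (d \oplus c)) \leftrightarrow (d \leftrightarrow (d \lor \lnot (c \lor (d \leftrightarrow c))))) = \text{True} \oplus \text{True} = \text{False}
d \oplus c = \text{False} \oplus \text{False} = \text{False}
\lnot (d \oplus c) = \lnot \text{False} = \text{True}
d \oplus c = \text{False} \oplus \text{False} = \text{False}
(d \oplus c) \oplus d = \text{False} \oplus \text{False} = \text{False}
\lnot (d \oplus c) \to ((d \oplus c) \oplus d) = \text{True} \to \text{False} = \text{False}
((c \to (d \lor c)) \oplus ((c \leftrightarrow (d \oplus c)) \leftrightarrow (d \leftrightarrow (d \lor \lnot (c \lor (d \leftrightarrow c)))))) \to (\lnot (d \oplus c) \to ((d \oplus c) \oplus d)) = \text{False} \to \text{False} = \text{True}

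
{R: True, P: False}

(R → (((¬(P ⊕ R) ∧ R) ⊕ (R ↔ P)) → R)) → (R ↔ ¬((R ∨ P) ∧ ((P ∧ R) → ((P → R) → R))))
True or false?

Substituting R=True, P=False:
P ⊕ R = False ⊕ True = True
¬(P ⊕ R) = ¬True = False
¬(P ⊕ R) ∧ R = False ∧ True = False
R ↔ P = True ↔ False = False
(¬(P ⊕ R) ∧ R) ⊕ (R ↔ P) = False ⊕ False = False
((¬(P ⊕ R) ∧ R) ⊕ (R ↔ P)) → R = False → True = True
R → (((¬(P ⊕ R) ∧ R) ⊕ (R ↔ P)) → R) = True → True = True
R ∨ P = True ∨ False = True
P ∧ R = False ∧ True = False
P → R = False → True = True
(P → R) → R = True → True = True
(P ∧ R) → ((P → R) → R) = False → True = True
(R ∨ P) ∧ ((P ∧ R) → ((P → R) → R)) = True ∧ True = True
¬((R ∨ P) ∧ ((P ∧ R) → ((P → R) → R))) = ¬True = False
R ↔ ¬((R ∨ P) ∧ ((P ∧ R) → ((P → R) → R))) = True ↔ False = False
(R → (((¬(P ⊕ R) ∧ R) ⊕ (R ↔ P)) → R)) → (R ↔ ¬((R ∨ P) ∧ ((P ∧ R) → ((P → R) → R)))) = True → False = False

False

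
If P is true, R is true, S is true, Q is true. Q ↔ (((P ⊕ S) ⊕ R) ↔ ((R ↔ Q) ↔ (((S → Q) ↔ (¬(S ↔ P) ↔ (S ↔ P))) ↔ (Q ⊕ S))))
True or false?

Substituting P=True, R=True, S=True, Q=True:
P ⊕ S = True ⊕ True = False
(P ⊕ S) ⊕ R = False ⊕ True = True
R ↔ Q = True ↔ True = True
S → Q = True → True = True
S ↔ P = True ↔ True = True
¬(S ↔ P) = ¬True = False
S ↔ P = True ↔ True = True
¬(S ↔ P) ↔ (S ↔ P) = False ↔ True = False
(S → Q) ↔ (¬(S ↔ P) ↔ (S ↔ P)) = True ↔ False = False
Q ⊕ S = True ⊕ True = False
((S → Q) ↔ (¬(S ↔ P) ↔ (S ↔ P))) ↔ (Q ⊕ S) = False ↔ False = True
(R ↔ Q) ↔ (((S → Q) ↔ (¬(S ↔ P) ↔ (S ↔ P))) ↔ (Q ⊕ S)) = True ↔ True = True
((P ⊕ S) ⊕ R) ↔ ((R ↔ Q) ↔ (((S → Q) ↔ (¬(S ↔ P) ↔ (S ↔ P))) ↔ (Q ⊕ S))) = True ↔ True = True
Q ↔ (((P ⊕ S) ⊕ R) ↔ ((R ↔ Q) ↔ (((S → Q) ↔ (¬(S ↔ P) ↔ (S ↔ P))) ↔ (Q ⊕ S)))) = True ↔ True = True

True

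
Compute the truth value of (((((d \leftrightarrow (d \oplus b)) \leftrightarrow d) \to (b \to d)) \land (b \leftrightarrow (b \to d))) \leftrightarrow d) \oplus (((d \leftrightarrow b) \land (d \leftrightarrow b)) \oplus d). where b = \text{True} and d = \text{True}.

Substituting b=\text{True}, d=\text{True}:
d \oplus b = \text{True} \oplus \text{True} = \text{False}
d \leftrightarrow (d \oplus b) = \text{True} \leftrightarrow \text{False} = \text{False}
(d \leftrightarrow (d \oplus b)) \leftrightarrow d = \text{False} \leftrightarrow \text{True} = \text{False}
b \to d = \text{True} \to \text{True} = \text{True}
((d \leftrightarrow (d \oplus b)) \leftrightarrow d) \to (b \to d) = \text{False} \to \text{True} = \text{True}
b \to d = \text{True} \to \text{True} = \text{True}
b \leftrightarrow (b \to d) = \text{True} \leftrightarrow \text{True} = \text{True}
(((d \leftrightarrow (d \oplus b)) \leftrightarrow d) \to (b \to d)) \land (b \leftrightarrow (b \to d)) = \text{True} \land \text{True} = \text{True}
((((d \leftrightarrow (d \oplus b)) \leftrightarrow d) \to (b \to d)) \land (b \leftrightarrow (b \to d))) \leftrightarrow d = \text{True} \leftrightarrow \text{True} = \text{True}
d \leftrightarrow b = \text{True} \leftrightarrow \text{True} = \text{True}
d \leftrightarrow b = \text{True} \leftrightarrow \text{True} = \text{True}
(d \leftrightarrow b) \land (d \leftrightarrow b) = \text{True} \land \text{True} = \text{True}
((d \leftrightarrow b) \land (d \leftrightarrow b)) \oplus d = \text{True} \oplus \text{True} = \text{False}
(((((d \leftrightarrow (d \oplus b)) \leftrightarrow d) \to (b \to d)) \land (b \leftrightarrow (b \to d))) \leftrightarrow d) \oplus (((d \leftrightarrow b) \land (d \leftrightarrow b)) \oplus d) = \text{True} \oplus \text{False} = \text{True}

\text{True}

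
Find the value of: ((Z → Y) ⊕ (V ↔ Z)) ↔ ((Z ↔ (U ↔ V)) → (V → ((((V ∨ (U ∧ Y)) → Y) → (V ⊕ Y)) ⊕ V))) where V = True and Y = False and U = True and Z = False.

True

Substituting V=True, Y=False, U=True, Z=False:
Z → Y = False → False = True
V ↔ Z = True ↔ False = False
(Z → Y) ⊕ (V ↔ Z) = True ⊕ False = True
U ↔ V = True ↔ True = True
Z ↔ (U ↔ V) = False ↔ True = False
U ∧ Y = True ∧ False = False
V ∨ (U ∧ Y) = True ∨ False = True
(V ∨ (U ∧ Y)) → Y = True → False = False
V ⊕ Y = True ⊕ False = True
((V ∨ (U ∧ Y)) → Y) → (V ⊕ Y) = False → True = True
(((V ∨ (U ∧ Y)) → Y) → (V ⊕ Y)) ⊕ V = True ⊕ True = False
V → ((((V ∨ (U ∧ Y)) → Y) → (V ⊕ Y)) ⊕ V) = True → False = False
(Z ↔ (U ↔ V)) → (V → ((((V ∨ (U ∧ Y)) → Y) → (V ⊕ Y)) ⊕ V)) = False → False = True
((Z → Y) ⊕ (V ↔ Z)) ↔ ((Z ↔ (U ↔ V)) → (V → ((((V ∨ (U ∧ Y)) → Y) → (V ⊕ Y)) ⊕ V))) = True ↔ True = True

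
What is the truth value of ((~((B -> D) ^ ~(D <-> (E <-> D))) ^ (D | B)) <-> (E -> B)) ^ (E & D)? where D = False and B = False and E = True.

B -> D = False -> False = True
E <-> D = True <-> False = False
D <-> (E <-> D) = False <-> False = True
~(D <-> (E <-> D)) = ~True = False
(B -> D) ^ ~(D <-> (E <-> D)) = True ^ False = True
~((B -> D) ^ ~(D <-> (E <-> D))) = ~True = False
D | B = False | False = False
~((B -> D) ^ ~(D <-> (E <-> D))) ^ (D | B) = False ^ False = False
E -> B = True -> False = False
(~((B -> D) ^ ~(D <-> (E <-> D))) ^ (D | B)) <-> (E -> B) = False <-> False = True
E & D = True & False = False
((~((B -> D) ^ ~(D <-> (E <-> D))) ^ (D | B)) <-> (E -> B)) ^ (E & D) = True ^ False = True

True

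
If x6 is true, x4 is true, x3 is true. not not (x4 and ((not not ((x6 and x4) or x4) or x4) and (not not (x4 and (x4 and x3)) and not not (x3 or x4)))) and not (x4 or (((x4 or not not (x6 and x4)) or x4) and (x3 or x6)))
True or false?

x6 and x4 = True and True = True
(x6 and x4) or x4 = True or True = True
not ((x6 and x4) or x4) = not True = False
not not ((x6 and x4) or x4) = not False = True
not not ((x6 and x4) or x4) or x4 = True or True = True
x4 and x3 = True and True = True
x4 and (x4 and x3) = True and True = True
not (x4 and (x4 and x3)) = not True = False
not not (x4 and (x4 and x3)) = not False = True
x3 or x4 = True or True = True
not (x3 or x4) = not True = False
not not (x3 or x4) = not False = True
not not (x4 and (x4 and x3)) and not not (x3 or x4) = True and True = True
(not not ((x6 and x4) or x4) or x4) and (not not (x4 and (x4 and x3)) and not not (x3 or x4)) = True and True = True
x4 and ((not not ((x6 and x4) or x4) or x4) and (not not (x4 and (x4 and x3)) and not not (x3 or x4))) = True and True = True
not (x4 and ((not not ((x6 and x4) or x4) or x4) and (not not (x4 and (x4 and x3)) and not not (x3 or x4)))) = not True = False
not not (x4 and ((not not ((x6 and x4) or x4) or x4) and (not not (x4 and (x4 and x3)) and not not (x3 or x4)))) = not False = True
x6 and x4 = True and True = True
not (x6 and x4) = not True = False
not not (x6 and x4) = not False = True
x4 or not not (x6 and x4) = True or True = True
(x4 or not not (x6 and x4)) or x4 = True or True = True
x3 or x6 = True or True = True
((x4 or not not (x6 and x4)) or x4) and (x3 or x6) = True and True = True
x4 or (((x4 or not not (x6 and x4)) or x4) and (x3 or x6)) = True or True = True
not (x4 or (((x4 or not not (x6 and x4)) or x4) and (x3 or x6))) = not True = False
not not (x4 and ((not not ((x6 and x4) or x4) or x4) and (not not (x4 and (x4 and x3)) and not not (x3 or x4)))) and not (x4 or (((x4 or not not (x6 and x4)) or x4) and (x3 or x6))) = True and False = False

False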